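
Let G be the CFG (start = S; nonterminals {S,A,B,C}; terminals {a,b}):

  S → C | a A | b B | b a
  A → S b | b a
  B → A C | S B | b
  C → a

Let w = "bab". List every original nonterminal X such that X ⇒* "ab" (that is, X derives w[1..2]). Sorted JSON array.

Convert to CNF:
  S -> T0 B | T0 T1 | T1 A | a
  A -> S T0 | T0 T1
  B -> A C | S B | b
  C -> a
  T0 -> b
  T1 -> a

CYK fill — only the sub-triangle for w[1..2]:
  T[1,1] 'a' = {C,S,T1}  orig:{C,S}
  T[2,2] 'b' = {B,T0}  orig:{B}
  T[1,2] 'ab' = {A,B}

Original NTs in T[1,2] deriving "ab": ["A", "B"]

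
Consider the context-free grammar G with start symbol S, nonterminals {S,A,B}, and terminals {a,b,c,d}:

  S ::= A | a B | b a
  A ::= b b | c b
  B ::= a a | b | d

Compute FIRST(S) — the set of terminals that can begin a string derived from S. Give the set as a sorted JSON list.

FIRST iteration:
pass 1:
  A via A→b b: +{b}
  A via A→c b: +{c}
  B via B→a a: +{a}
  B via B→b: +{b}
  B via B→d: +{d}
  S via S→A: +{b,c}
  S via S→a B: +{a}
  S: {a,b,c}  A: {b,c}  B: {a,b,d}
pass 2: (stable)
  S: {a,b,c}  A: {b,c}  B: {a,b,d}

FIRST(S) = ["a", "b", "c"]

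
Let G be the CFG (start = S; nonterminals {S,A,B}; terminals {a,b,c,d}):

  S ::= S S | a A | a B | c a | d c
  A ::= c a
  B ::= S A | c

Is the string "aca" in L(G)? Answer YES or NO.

CNF form of G:
  S -> S S | T0 T1 | T1 A | T1 B | T2 T0
  A -> T0 T1
  B -> S A | c
  T0 -> c
  T1 -> a
  T2 -> d

CYK fill:
  cell(0,0) a: {T1}  orig:{}
  cell(1,1) c: {B,T0}  orig:{B}
  cell(2,2) a: {T1}  orig:{}
  cell(0,1) ac: {S}
  cell(1,2) ca: {A,S}
  cell(0,2) aca: {S}

S ∈ T[0,2] ⇒ YES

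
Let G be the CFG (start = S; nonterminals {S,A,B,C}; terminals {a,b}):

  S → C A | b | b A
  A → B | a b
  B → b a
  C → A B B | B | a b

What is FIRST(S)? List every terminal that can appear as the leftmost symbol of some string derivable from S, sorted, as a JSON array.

FIRST sets, iterate to fixpoint:
pass 1:
  A via A→a b: +{a}
  B via B→b a: +{b}
  C via C→A B B: +{a}
  C via C→B: +{b}
  S via S→C A: +{a,b}
  S: {a,b}  A: {a}  B: {b}  C: {a,b}
pass 2:
  A via A→B: +{b}
  S: {a,b}  A: {a,b}  B: {b}  C: {a,b}
pass 3: (no change)
  S: {a,b}  A: {a,b}  B: {b}  C: {a,b}

FIRST(S) = ["a", "b"]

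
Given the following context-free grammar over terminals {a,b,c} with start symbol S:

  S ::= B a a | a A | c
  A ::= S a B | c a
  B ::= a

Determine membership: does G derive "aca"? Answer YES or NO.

Convert to CNF:
  S -> B X3 | T0 A | c
  A -> S X2 | T1 T0
  B -> a
  T0 -> a
  T1 -> c
  X2 -> T0 B
  X3 -> T0 T0

Fill CYK table bottom-up:
  T[0,0] 'a' = {B,T0}  orig:{B}
  T[1,1] 'c' = {S,T1}  orig:{S}
  T[2,2] 'a' = {B,T0}  orig:{B}
  T[0,1] 'ac' = ∅
  T[1,2] 'ca' = {A}
  T[0,2] 'aca' = {S}

S ∈ T[0,2] ⇒ YES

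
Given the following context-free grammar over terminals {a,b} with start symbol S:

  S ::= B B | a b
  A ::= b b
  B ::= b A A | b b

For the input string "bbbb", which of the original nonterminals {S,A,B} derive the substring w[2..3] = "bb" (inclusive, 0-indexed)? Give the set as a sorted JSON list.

CNF form of G:
  S -> B B | T1 T0
  A -> T0 T0
  B -> T0 T0 | T0 X2
  T0 -> b
  T1 -> a
  X2 -> A A

Fill CYK table bottom-up, restricted to cells inside w[2..3]:
  cell(2,2) b: {T0}  orig:{}
  cell(3,3) b: {T0}  orig:{}
  cell(2,3) bb: {A,B}

Original NTs in T[2,3] deriving "bb": ["A", "B"]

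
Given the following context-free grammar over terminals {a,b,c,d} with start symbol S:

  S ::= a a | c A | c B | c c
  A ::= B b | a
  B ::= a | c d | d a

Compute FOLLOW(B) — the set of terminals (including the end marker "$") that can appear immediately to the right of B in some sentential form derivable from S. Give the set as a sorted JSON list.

FIRST sets, iterate to fixpoint:
round 1:
  A via A→a: +{a}
  B via B→a: +{a}
  B via B→c d: +{c}
  B via B→d a: +{d}
  S via S→a a: +{a}
  S via S→c A: +{c}
  FIRST[S]={a,c}  FIRST[A]={a}  FIRST[B]={a,c,d}
round 2:
  A via A→B b: +{c,d}
  FIRST[S]={a,c}  FIRST[A]={a,c,d}  FIRST[B]={a,c,d}
round 3: — fixpoint
  FIRST[S]={a,c}  FIRST[A]={a,c,d}  FIRST[B]={a,c,d}

Compute FOLLOW by fixpoint:
seed FOLLOW(S) with $
iter 1:
  A→B b: FOLLOW(B) ⊇ FIRST(b) = {b}; new: +{b}
  S→c A: FOLLOW(A) ⊇ FOLLOW(S) ⊇ {$}; new: +{$}
  S→c B: FOLLOW(B) ⊇ FOLLOW(S) ⊇ {$}; new: +{$}
  FOLLOW[S]={$}  FOLLOW[A]={$}  FOLLOW[B]={$,b}
iter 2: (stable)
  FOLLOW[S]={$}  FOLLOW[A]={$}  FOLLOW[B]={$,b}

FOLLOW(B) = ["$", "b"]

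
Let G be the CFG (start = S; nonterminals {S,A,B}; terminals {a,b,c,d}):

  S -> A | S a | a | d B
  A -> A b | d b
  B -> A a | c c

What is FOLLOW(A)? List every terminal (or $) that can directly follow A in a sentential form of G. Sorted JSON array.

Compute FIRST by fixpoint:
[1]
  A via A→d b: +{d}
  B via B→A a: +{d}
  B via B→c c: +{c}
  S via S→A: +{d}
  S via S→a: +{a}
  S: {a,d}  A: {d}  B: {c,d}
[2] (stable)
  S: {a,d}  A: {d}  B: {c,d}

FOLLOW sets:
seed FOLLOW(S) with $
[1]
  A→A b: FOLLOW(A) ⊇ FIRST(b) = {b}; new: +{b}
  B→A a: FOLLOW(A) ⊇ FIRST(a) = {a}; new: +{a}
  S→A: FOLLOW(A) ⊇ FOLLOW(S) ⊇ {$}; new: +{$}
  S→S a: FOLLOW(S) ⊇ FIRST(a) = {a}; new: +{a}
  S→d B: FOLLOW(B) ⊇ FOLLOW(S) ⊇ {$,a}; new: +{$,a}
  FOLLOW(S)={$,a}  FOLLOW(A)={$,a,b}  FOLLOW(B)={$,a}
[2] (no change)
  FOLLOW(S)={$,a}  FOLLOW(A)={$,a,b}  FOLLOW(B)={$,a}

FOLLOW(A) = ["$", "a", "b"]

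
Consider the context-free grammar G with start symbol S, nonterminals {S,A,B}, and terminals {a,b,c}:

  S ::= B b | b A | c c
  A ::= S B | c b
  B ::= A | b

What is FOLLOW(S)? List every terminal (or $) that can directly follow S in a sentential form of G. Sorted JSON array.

FIRST sets, iterate to fixpoint:
round 1:
  A via A→c b: +{c}
  B via B→A: +{c}
  B via B→b: +{b}
  S via S→B b: +{b,c}
  S: {b,c}  A: {c}  B: {b,c}
round 2:
  A via A→S B: +{b}
  S: {b,c}  A: {b,c}  B: {b,c}
round 3: — fixpoint
  S: {b,c}  A: {b,c}  B: {b,c}

FOLLOW sets:
seed FOLLOW(S) with $
pass 1:
  A→S B: FOLLOW(S) ⊇ FIRST(B) = {b,c}; new: +{b,c}
  S→B b: FOLLOW(B) ⊇ FIRST(b) = {b}; new: +{b}
  S→b A: FOLLOW(A) ⊇ FOLLOW(S) ⊇ {$,b,c}; new: +{$,b,c}
  FOLLOW(S)={$,b,c}  FOLLOW(A)={$,b,c}  FOLLOW(B)={b}
pass 2:
  A→S B: FOLLOW(B) ⊇ FOLLOW(A) ⊇ {$,b,c}; new: +{$,c}
  FOLLOW(S)={$,b,c}  FOLLOW(A)={$,b,c}  FOLLOW(B)={$,b,c}
pass 3: done
  FOLLOW(S)={$,b,c}  FOLLOW(A)={$,b,c}  FOLLOW(B)={$,b,c}

FOLLOW(S) = ["$", "b", "c"]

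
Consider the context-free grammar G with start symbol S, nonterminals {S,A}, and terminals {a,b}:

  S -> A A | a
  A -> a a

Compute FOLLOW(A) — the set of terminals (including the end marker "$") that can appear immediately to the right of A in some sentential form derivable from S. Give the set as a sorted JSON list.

FIRST sets, iterate to fixpoint:
pass 1:
  A via A→a a: +{a}
  S via S→A A: +{a}
  FIRST(S)={a}  FIRST(A)={a}
pass 2: done
  FIRST(S)={a}  FIRST(A)={a}

FOLLOW iteration:
FOLLOW(S) := {$}
[1]
  S→A A: FOLLOW(A) ⊇ FIRST(A) = {a}; new: +{a}
  S→A A: FOLLOW(A) ⊇ FOLLOW(S) ⊇ {$}; new: +{$}
  FOLLOW(S)={$}  FOLLOW(A)={$,a}
[2] (stable)
  FOLLOW(S)={$}  FOLLOW(A)={$,a}

FOLLOW(A) = ["$", "a"]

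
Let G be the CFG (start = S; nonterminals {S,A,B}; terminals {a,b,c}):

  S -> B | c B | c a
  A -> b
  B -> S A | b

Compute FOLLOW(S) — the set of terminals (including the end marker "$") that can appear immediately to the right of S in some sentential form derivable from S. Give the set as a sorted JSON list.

FIRST iteration:
iter 1:
  A via A→b: +{b}
  B via B→b: +{b}
  S via S→B: +{b}
  S via S→c B: +{c}
  S: {b,c}  A: {b}  B: {b}
iter 2:
  B via B→S A: +{c}
  S: {b,c}  A: {b}  B: {b,c}
iter 3: done
  S: {b,c}  A: {b}  B: {b,c}

Compute FOLLOW by fixpoint:
FOLLOW(S) := {$}
pass 1:
  B→S A: FOLLOW(S) ⊇ FIRST(A) = {b}; new: +{b}
  S→B: FOLLOW(B) ⊇ FOLLOW(S) ⊇ {$,b}; new: +{$,b}
  FOLLOW(S)={$,b}  FOLLOW(A)={}  FOLLOW(B)={$,b}
pass 2:
  B→S A: FOLLOW(A) ⊇ FOLLOW(B) ⊇ {$,b}; new: +{$,b}
  FOLLOW(S)={$,b}  FOLLOW(A)={$,b}  FOLLOW(B)={$,b}
pass 3: done
  FOLLOW(S)={$,b}  FOLLOW(A)={$,b}  FOLLOW(B)={$,b}

FOLLOW(S) = ["$", "b"]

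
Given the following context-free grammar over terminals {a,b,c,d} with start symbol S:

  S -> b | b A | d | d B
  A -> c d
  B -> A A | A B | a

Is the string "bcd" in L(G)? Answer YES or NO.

Convert to CNF:
  S -> T1 B | T2 A | b | d
  A -> T0 T1
  B -> A A | A B | a
  T0 -> c
  T1 -> d
  T2 -> b

Fill CYK table bottom-up:
  T[0,0] 'b' = {S,T2}  orig:{S}
  T[1,1] 'c' = {T0}  orig:{}
  T[2,2] 'd' = {S,T1}  orig:{S}
  T[0,1] 'bc' = ∅
  T[1,2] 'cd' = {A}
  T[0,2] 'bcd' = {S}

S ∈ T[0,2] ⇒ YES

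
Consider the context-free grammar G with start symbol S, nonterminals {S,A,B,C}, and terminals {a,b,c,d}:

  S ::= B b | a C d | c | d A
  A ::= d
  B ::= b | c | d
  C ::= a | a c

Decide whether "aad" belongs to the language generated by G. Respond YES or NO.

Convert to CNF:
  S -> B T2 | T0 X4 | T3 A | c
  A -> d
  B -> b | c | d
  C -> T0 T1 | a
  T0 -> a
  T1 -> c
  T2 -> b
  T3 -> d
  X4 -> C T3

Fill CYK table bottom-up:
  [0..0]={C,T0}  "a"  orig:{C}
  [1..1]={C,T0}  "a"  orig:{C}
  [2..2]={A,B,T3}  "d"  orig:{A,B}
  [0..1]=∅  "aa"
  [1..2]={X4}  "ad"  orig:{}
  [0..2]={S}  "aad"

S ∈ T[0,2] ⇒ YES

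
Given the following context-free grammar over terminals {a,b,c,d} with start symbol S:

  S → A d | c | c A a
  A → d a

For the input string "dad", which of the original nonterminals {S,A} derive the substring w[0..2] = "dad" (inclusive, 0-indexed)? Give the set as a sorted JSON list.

Convert to CNF:
  S -> A T0 | T2 X3 | c
  A -> T0 T1
  T0 -> d
  T1 -> a
  T2 -> c
  X3 -> A T1

Fill CYK table bottom-up — only the sub-triangle for w[0..2]:
  cell(0,0) d: {T0}  orig:{}
  cell(1,1) a: {T1}  orig:{}
  cell(2,2) d: {T0}  orig:{}
  cell(0,1) da: {A}
  cell(1,2) ad: ∅
  cell(0,2) dad: {S}

Original NTs in T[0,2] deriving "dad": ["S"]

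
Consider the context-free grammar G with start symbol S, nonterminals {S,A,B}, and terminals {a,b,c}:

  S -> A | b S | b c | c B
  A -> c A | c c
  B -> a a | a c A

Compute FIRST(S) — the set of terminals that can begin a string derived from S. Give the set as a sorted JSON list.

FIRST sets, iterate to fixpoint:
iter 1:
  A via A→c A: +{c}
  B via B→a a: +{a}
  S via S→A: +{c}
  S via S→b S: +{b}
  S: {b,c}  A: {c}  B: {a}
iter 2: (no change)
  S: {b,c}  A: {c}  B: {a}

FIRST(S) = ["b", "c"]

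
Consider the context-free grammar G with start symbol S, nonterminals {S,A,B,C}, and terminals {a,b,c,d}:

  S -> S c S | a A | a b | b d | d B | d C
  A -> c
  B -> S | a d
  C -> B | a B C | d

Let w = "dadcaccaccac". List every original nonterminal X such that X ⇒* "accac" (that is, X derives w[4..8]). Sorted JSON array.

CNF form of G:
  S -> S X7 | T1 A | T1 T2 | T2 T3 | T3 B | T3 C
  A -> c
  B -> S X4 | T1 A | T1 T2 | T1 T3 | T2 T3 | T3 B | T3 C
  C -> S X5 | T1 A | T1 T2 | T1 T3 | T1 X6 | T2 T3 | T3 B | T3 C | d
  T0 -> c
  T1 -> a
  T2 -> b
  T3 -> d
  X4 -> T0 S
  X5 -> T0 S
  X6 -> B C
  X7 -> T0 S

Fill CYK table bottom-up (cells [i..j] with 4 ≤ i ≤ j ≤ 8 only):
  T[4,4] 'a' = {T1}  orig:{}
  T[5,5] 'c' = {A,T0}  orig:{A}
  T[6,6] 'c' = {A,T0}  orig:{A}
  T[7,7] 'a' = {T1}  orig:{}
  T[8,8] 'c' = {A,T0}  orig:{A}
  T[4,5] 'ac' = {B,C,S}
  T[5,6] 'cc' = ∅
  T[6,7] 'ca' = ∅
  T[7,8] 'ac' = {B,C,S}
  T[4,6] 'acc' = ∅
  T[5,7] 'cca' = ∅
  T[6,8] 'cac' = {X4,X5,X7}  orig:{}
  T[4,7] 'acca' = ∅
  T[5,8] 'ccac' = ∅
  T[4,8] 'accac' = {B,C,S}

Original NTs in T[4,8] deriving "accac": ["B", "C", "S"]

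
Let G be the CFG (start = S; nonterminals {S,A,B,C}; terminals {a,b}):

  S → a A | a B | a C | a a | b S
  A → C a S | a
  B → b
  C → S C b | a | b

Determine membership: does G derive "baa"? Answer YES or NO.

Convert to CNF:
  S -> T0 A | T0 B | T0 C | T0 T0 | T1 S
  A -> C X2 | a
  B -> b
  C -> S X3 | a | b
  T0 -> a
  T1 -> b
  X2 -> T0 S
  X3 -> C T1

CYK table (by increasing span):
  cell(0,0) b: {B,C,T1}  orig:{B,C}
  cell(1,1) a: {A,C,T0}  orig:{A,C}
  cell(2,2) a: {A,C,T0}  orig:{A,C}
  cell(0,1) ba: ∅
  cell(1,2) aa: {S}
  cell(0,2) baa: {S}

S ∈ T[0,2] ⇒ YES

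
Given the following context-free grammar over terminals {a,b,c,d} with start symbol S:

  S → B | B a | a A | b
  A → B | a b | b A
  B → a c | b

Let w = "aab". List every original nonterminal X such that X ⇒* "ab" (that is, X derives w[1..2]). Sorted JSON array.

CNF form of G:
  S -> B T0 | T0 A | T0 T2 | b
  A -> T0 T1 | T0 T2 | T1 A | b
  B -> T0 T2 | b
  T0 -> a
  T1 -> b
  T2 -> c

CYK fill — only the sub-triangle for w[1..2]:
  [1..1]={T0}  "a"  orig:{}
  [2..2]={A,B,S,T1}  "b"  orig:{A,B,S}
  [1..2]={A,S}  "ab"

Original NTs in T[1,2] deriving "ab": ["A", "S"]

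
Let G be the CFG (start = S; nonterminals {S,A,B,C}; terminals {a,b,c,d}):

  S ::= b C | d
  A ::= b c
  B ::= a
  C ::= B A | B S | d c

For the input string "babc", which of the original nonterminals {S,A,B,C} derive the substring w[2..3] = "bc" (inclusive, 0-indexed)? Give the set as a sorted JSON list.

Convert to CNF:
  S -> T0 C | d
  A -> T0 T1
  B -> a
  C -> B A | B S | T2 T1
  T0 -> b
  T1 -> c
  T2 -> d

CYK table (by increasing span) (cells [i..j] with 2 ≤ i ≤ j ≤ 3 only):
  cell(2,2) b: {T0}  orig:{}
  cell(3,3) c: {T1}  orig:{}
  cell(2,3) bc: {A}

Original NTs in T[2,3] deriving "bc": ["A"]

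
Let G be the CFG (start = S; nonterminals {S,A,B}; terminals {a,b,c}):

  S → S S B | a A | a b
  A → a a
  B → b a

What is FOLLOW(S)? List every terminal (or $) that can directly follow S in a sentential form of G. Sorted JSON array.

FIRST sets, iterate to fixpoint:
[1]
  A via A→a a: +{a}
  B via B→b a: +{b}
  S via S→a A: +{a}
  S: {a}  A: {a}  B: {b}
[2] (stable)
  S: {a}  A: {a}  B: {b}

FOLLOW sets:
initialize: $ ∈ FOLLOW(S)
round 1:
  S→S S B: FOLLOW(S) ⊇ FIRST(S) = {a}; new: +{a}
  S→S S B: FOLLOW(S) ⊇ FIRST(B) = {b}; new: +{b}
  S→S S B: FOLLOW(B) ⊇ FOLLOW(S) ⊇ {$,a,b}; new: +{$,a,b}
  S→a A: FOLLOW(A) ⊇ FOLLOW(S) ⊇ {$,a,b}; new: +{$,a,b}
  FOLLOW[S]={$,a,b}  FOLLOW[A]={$,a,b}  FOLLOW[B]={$,a,b}
round 2: — fixpoint
  FOLLOW[S]={$,a,b}  FOLLOW[A]={$,a,b}  FOLLOW[B]={$,a,b}

FOLLOW(S) = ["$", "a", "b"]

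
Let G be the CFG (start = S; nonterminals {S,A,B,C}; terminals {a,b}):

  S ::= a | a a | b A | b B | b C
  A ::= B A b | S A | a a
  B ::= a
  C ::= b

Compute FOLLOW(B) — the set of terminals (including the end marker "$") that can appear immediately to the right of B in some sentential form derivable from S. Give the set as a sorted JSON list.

FIRST sets, iterate to fixpoint:
[1]
  A via A→a a: +{a}
  B via B→a: +{a}
  C via C→b: +{b}
  S via S→a: +{a}
  S via S→b A: +{b}
  FIRST[S]={a,b}  FIRST[A]={a}  FIRST[B]={a}  FIRST[C]={b}
[2]
  A via A→S A: +{b}
  FIRST[S]={a,b}  FIRST[A]={a,b}  FIRST[B]={a}  FIRST[C]={b}
[3] (stable)
  FIRST[S]={a,b}  FIRST[A]={a,b}  FIRST[B]={a}  FIRST[C]={b}

FOLLOW iteration:
seed FOLLOW(S) with $
pass 1:
  A→B A b: FOLLOW(B) ⊇ FIRST(A) = {a,b}; new: +{a,b}
  A→B A b: FOLLOW(A) ⊇ FIRST(b) = {b}; new: +{b}
  A→S A: FOLLOW(S) ⊇ FIRST(A) = {a,b}; new: +{a,b}
  S→b A: FOLLOW(A) ⊇ FOLLOW(S) ⊇ {$,a,b}; new: +{$,a}
  S→b B: FOLLOW(B) ⊇ FOLLOW(S) ⊇ {$,a,b}; new: +{$}
  S→b C: FOLLOW(C) ⊇ FOLLOW(S) ⊇ {$,a,b}; new: +{$,a,b}
  FOLLOW[S]={$,a,b}  FOLLOW[A]={$,a,b}  FOLLOW[B]={$,a,b}  FOLLOW[C]={$,a,b}
pass 2: done
  FOLLOW[S]={$,a,b}  FOLLOW[A]={$,a,b}  FOLLOW[B]={$,a,b}  FOLLOW[C]={$,a,b}

FOLLOW(B) = ["$", "a", "b"]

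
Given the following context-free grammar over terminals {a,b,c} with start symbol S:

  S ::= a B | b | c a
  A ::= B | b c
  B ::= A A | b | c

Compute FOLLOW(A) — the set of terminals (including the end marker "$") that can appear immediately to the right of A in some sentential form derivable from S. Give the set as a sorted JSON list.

Compute FIRST by fixpoint:
iter 1:
  A via A→b c: +{b}
  B via B→A A: +{b}
  B via B→c: +{c}
  S via S→a B: +{a}
  S via S→b: +{b}
  S via S→c a: +{c}
  FIRST(S)={a,b,c}  FIRST(A)={b}  FIRST(B)={b,c}
iter 2:
  A via A→B: +{c}
  FIRST(S)={a,b,c}  FIRST(A)={b,c}  FIRST(B)={b,c}
iter 3: done
  FIRST(S)={a,b,c}  FIRST(A)={b,c}  FIRST(B)={b,c}

FOLLOW sets:
initialize: $ ∈ FOLLOW(S)
pass 1:
  B→A A: FOLLOW(A) ⊇ FIRST(A) = {b,c}; new: +{b,c}
  S→a B: FOLLOW(B) ⊇ FOLLOW(S) ⊇ {$}; new: +{$}
  S: {$}  A: {b,c}  B: {$}
pass 2:
  A→B: FOLLOW(B) ⊇ FOLLOW(A) ⊇ {b,c}; new: +{b,c}
  B→A A: FOLLOW(A) ⊇ FOLLOW(B) ⊇ {$,b,c}; new: +{$}
  S: {$}  A: {$,b,c}  B: {$,b,c}
pass 3: done
  S: {$}  A: {$,b,c}  B: {$,b,c}

FOLLOW(A) = ["$", "b", "c"]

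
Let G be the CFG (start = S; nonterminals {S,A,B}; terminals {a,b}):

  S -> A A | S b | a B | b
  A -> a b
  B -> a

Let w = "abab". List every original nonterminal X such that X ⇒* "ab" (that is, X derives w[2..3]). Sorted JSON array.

Convert to CNF:
  S -> A A | S T1 | T0 B | b
  A -> T0 T1
  B -> a
  T0 -> a
  T1 -> b

CYK fill — only the sub-triangle for w[2..3]:
  T[2,2] 'a' = {B,T0}  orig:{B}
  T[3,3] 'b' = {S,T1}  orig:{S}
  T[2,3] 'ab' = {A}

Original NTs in T[2,3] deriving "ab": ["A"]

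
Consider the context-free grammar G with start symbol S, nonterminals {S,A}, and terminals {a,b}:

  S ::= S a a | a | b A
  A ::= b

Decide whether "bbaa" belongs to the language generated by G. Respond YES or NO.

CNF form of G:
  S -> S X2 | T1 A | a
  A -> b
  T0 -> a
  T1 -> b
  X2 -> T0 T0

Fill CYK table bottom-up:
  cell(0,0) b: {A,T1}  orig:{A}
  cell(1,1) b: {A,T1}  orig:{A}
  cell(2,2) a: {S,T0}  orig:{S}
  cell(3,3) a: {S,T0}  orig:{S}
  cell(0,1) bb: {S}
  cell(1,2) ba: ∅
  cell(2,3) aa: {X2}  orig:{}
  cell(0,2) bba: ∅
  cell(1,3) baa: ∅
  cell(0,3) bbaa: {S}

S ∈ T[0,3] ⇒ YES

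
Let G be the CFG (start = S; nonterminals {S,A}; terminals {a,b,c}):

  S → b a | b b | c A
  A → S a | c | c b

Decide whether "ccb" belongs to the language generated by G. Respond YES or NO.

CNF form of G:
  S -> T1 A | T2 T0 | T2 T2
  A -> S T0 | T1 T2 | c
  T0 -> a
  T1 -> c
  T2 -> b

Fill CYK table bottom-up:
  cell(0,0) c: {A,T1}  orig:{A}
  cell(1,1) c: {A,T1}  orig:{A}
  cell(2,2) b: {T2}  orig:{}
  cell(0,1) cc: {S}
  cell(1,2) cb: {A}
  cell(0,2) ccb: {S}

S ∈ T[0,2] ⇒ YES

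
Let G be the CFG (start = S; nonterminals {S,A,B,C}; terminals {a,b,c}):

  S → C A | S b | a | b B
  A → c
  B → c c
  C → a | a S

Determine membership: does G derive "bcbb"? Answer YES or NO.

Convert to CNF:
  S -> C A | S T2 | T2 B | a
  A -> c
  B -> T0 T0
  C -> T1 S | a
  T0 -> c
  T1 -> a
  T2 -> b

Fill CYK table bottom-up:
  T[0,0] 'b' = {T2}  orig:{}
  T[1,1] 'c' = {A,T0}  orig:{A}
  T[2,2] 'b' = {T2}  orig:{}
  T[3,3] 'b' = {T2}  orig:{}
  T[0,1] 'bc' = ∅
  T[1,2] 'cb' = ∅
  T[2,3] 'bb' = ∅
  T[0,2] 'bcb' = ∅
  T[1,3] 'cbb' = ∅
  T[0,3] 'bcbb' = ∅

S ∉ T[0,3] ⇒ NO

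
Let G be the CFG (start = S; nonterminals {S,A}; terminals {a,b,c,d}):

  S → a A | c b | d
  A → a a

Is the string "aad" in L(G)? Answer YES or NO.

CNF form of G:
  S -> T0 A | T1 T2 | d
  A -> T0 T0
  T0 -> a
  T1 -> c
  T2 -> b

CYK fill:
  [0..0]={T0}  "a"  orig:{}
  [1..1]={T0}  "a"  orig:{}
  [2..2]={S}  "d"
  [0..1]={A}  "aa"
  [1..2]=∅  "ad"
  [0..2]=∅  "aad"

S ∉ T[0,2] ⇒ NO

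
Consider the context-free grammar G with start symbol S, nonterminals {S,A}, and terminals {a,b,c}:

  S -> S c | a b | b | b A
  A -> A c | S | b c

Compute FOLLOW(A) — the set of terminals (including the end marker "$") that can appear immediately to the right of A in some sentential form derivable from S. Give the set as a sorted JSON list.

Compute FIRST by fixpoint:
[1]
  A via A→b c: +{b}
  S via S→a b: +{a}
  S via S→b: +{b}
  FIRST[S]={a,b}  FIRST[A]={b}
[2]
  A via A→S: +{a}
  FIRST[S]={a,b}  FIRST[A]={a,b}
[3] done
  FIRST[S]={a,b}  FIRST[A]={a,b}

FOLLOW iteration:
FOLLOW(S) := {$}
[1]
  A→A c: FOLLOW(A) ⊇ FIRST(c) = {c}; new: +{c}
  A→S: FOLLOW(S) ⊇ FOLLOW(A) ⊇ {c}; new: +{c}
  S→b A: FOLLOW(A) ⊇ FOLLOW(S) ⊇ {$,c}; new: +{$}
  FOLLOW(S)={$,c}  FOLLOW(A)={$,c}
[2] done
  FOLLOW(S)={$,c}  FOLLOW(A)={$,c}

FOLLOW(A) = ["$", "c"]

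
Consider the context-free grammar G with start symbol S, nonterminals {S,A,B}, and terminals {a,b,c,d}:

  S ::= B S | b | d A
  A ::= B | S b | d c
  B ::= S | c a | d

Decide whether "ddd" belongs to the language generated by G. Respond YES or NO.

Convert to CNF:
  S -> B S | T3 A | b
  A -> B S | S T0 | T1 T2 | T3 A | T3 T1 | b | d
  B -> B S | T1 T2 | T3 A | b | d
  T0 -> b
  T1 -> c
  T2 -> a
  T3 -> d

CYK table (by increasing span):
  [0..0]={A,B,T3}  "d"  orig:{A,B}
  [1..1]={A,B,T3}  "d"  orig:{A,B}
  [2..2]={A,B,T3}  "d"  orig:{A,B}
  [0..1]={A,B,S}  "dd"
  [1..2]={A,B,S}  "dd"
  [0..2]={A,B,S}  "ddd"

S ∈ T[0,2] ⇒ YES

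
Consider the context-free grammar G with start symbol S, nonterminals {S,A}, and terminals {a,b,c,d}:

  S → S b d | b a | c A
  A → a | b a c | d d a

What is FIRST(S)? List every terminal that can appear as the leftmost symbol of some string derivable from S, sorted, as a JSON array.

Compute FIRST by fixpoint:
round 1:
  A via A→a: +{a}
  A via A→b a c: +{b}
  A via A→d d a: +{d}
  S via S→b a: +{b}
  S via S→c A: +{c}
  S: {b,c}  A: {a,b,d}
round 2: (no change)
  S: {b,c}  A: {a,b,d}

FIRST(S) = ["b", "c"]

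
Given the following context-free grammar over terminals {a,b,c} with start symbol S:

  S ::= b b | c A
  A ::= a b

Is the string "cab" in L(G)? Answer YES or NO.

Convert to CNF:
  S -> T1 T1 | T2 A
  A -> T0 T1
  T0 -> a
  T1 -> b
  T2 -> c

CYK table (by increasing span):
  cell(0,0) c: {T2}  orig:{}
  cell(1,1) a: {T0}  orig:{}
  cell(2,2) b: {T1}  orig:{}
  cell(0,1) ca: ∅
  cell(1,2) ab: {A}
  cell(0,2) cab: {S}

S ∈ T[0,2] ⇒ YES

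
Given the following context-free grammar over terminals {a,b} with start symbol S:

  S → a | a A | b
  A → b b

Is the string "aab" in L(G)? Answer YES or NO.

CNF form of G:
  S -> T1 A | a | b
  A -> T0 T0
  T0 -> b
  T1 -> a

CYK table (by increasing span):
  [0..0]={S,T1}  "a"  orig:{S}
  [1..1]={S,T1}  "a"  orig:{S}
  [2..2]={S,T0}  "b"  orig:{S}
  [0..1]=∅  "aa"
  [1..2]=∅  "ab"
  [0..2]=∅  "aab"

S ∉ T[0,2] ⇒ NO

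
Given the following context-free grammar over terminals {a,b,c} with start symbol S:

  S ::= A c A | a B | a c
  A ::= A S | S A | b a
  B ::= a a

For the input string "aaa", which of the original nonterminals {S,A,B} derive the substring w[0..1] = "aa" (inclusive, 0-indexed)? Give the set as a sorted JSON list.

CNF form of G:
  S -> A X3 | T1 B | T1 T2
  A -> A S | S A | T0 T1
  B -> T1 T1
  T0 -> b
  T1 -> a
  T2 -> c
  X3 -> T2 A

CYK table (by increasing span) — only the sub-triangle for w[0..1]:
  T[0,0] 'a' = {T1}  orig:{}
  T[1,1] 'a' = {T1}  orig:{}
  T[0,1] 'aa' = {B}

Original NTs in T[0,1] deriving "aa": ["B"]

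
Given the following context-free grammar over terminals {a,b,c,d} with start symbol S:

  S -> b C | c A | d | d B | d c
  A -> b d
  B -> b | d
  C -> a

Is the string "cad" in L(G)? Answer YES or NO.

Convert to CNF:
  S -> T0 C | T1 B | T1 T2 | T2 A | d
  A -> T0 T1
  B -> b | d
  C -> a
  T0 -> b
  T1 -> d
  T2 -> c

CYK fill:
  [0..0]={T2}  "c"  orig:{}
  [1..1]={C}  "a"
  [2..2]={B,S,T1}  "d"  orig:{B,S}
  [0..1]=∅  "ca"
  [1..2]=∅  "ad"
  [0..2]=∅  "cad"

S ∉ T[0,2] ⇒ NO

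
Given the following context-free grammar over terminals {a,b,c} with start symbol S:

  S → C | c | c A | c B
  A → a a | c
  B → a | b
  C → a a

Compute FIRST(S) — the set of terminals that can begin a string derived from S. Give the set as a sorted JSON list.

Compute FIRST by fixpoint:
round 1:
  A via A→a a: +{a}
  A via A→c: +{c}
  B via B→a: +{a}
  B via B→b: +{b}
  C via C→a a: +{a}
  S via S→C: +{a}
  S via S→c: +{c}
  S: {a,c}  A: {a,c}  B: {a,b}  C: {a}
round 2: (no change)
  S: {a,c}  A: {a,c}  B: {a,b}  C: {a}

FIRST(S) = ["a", "c"]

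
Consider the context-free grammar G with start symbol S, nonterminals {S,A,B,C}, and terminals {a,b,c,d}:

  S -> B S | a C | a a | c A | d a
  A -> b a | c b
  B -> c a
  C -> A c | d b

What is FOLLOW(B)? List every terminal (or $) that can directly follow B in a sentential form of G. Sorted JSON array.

FIRST sets, iterate to fixpoint:
[1]
  A via A→b a: +{b}
  A via A→c b: +{c}
  B via B→c a: +{c}
  C via C→A c: +{b,c}
  C via C→d b: +{d}
  S via S→B S: +{c}
  S via S→a C: +{a}
  S via S→d a: +{d}
  FIRST[S]={a,c,d}  FIRST[A]={b,c}  FIRST[B]={c}  FIRST[C]={b,c,d}
[2] (stable)
  FIRST[S]={a,c,d}  FIRST[A]={b,c}  FIRST[B]={c}  FIRST[C]={b,c,d}

FOLLOW iteration:
FOLLOW(S) := {$}
round 1:
  C→A c: FOLLOW(A) ⊇ FIRST(c) = {c}; new: +{c}
  S→B S: FOLLOW(B) ⊇ FIRST(S) = {a,c,d}; new: +{a,c,d}
  S→a C: FOLLOW(C) ⊇ FOLLOW(S) ⊇ {$}; new: +{$}
  S→c A: FOLLOW(A) ⊇ FOLLOW(S) ⊇ {$}; new: +{$}
  S: {$}  A: {$,c}  B: {a,c,d}  C: {$}
round 2: done
  S: {$}  A: {$,c}  B: {a,c,d}  C: {$}

FOLLOW(B) = ["a", "c", "d"]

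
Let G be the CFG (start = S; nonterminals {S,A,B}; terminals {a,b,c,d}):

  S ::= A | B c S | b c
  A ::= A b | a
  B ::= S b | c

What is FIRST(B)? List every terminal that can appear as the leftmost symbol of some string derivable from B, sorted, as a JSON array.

FIRST iteration:
iter 1:
  A via A→a: +{a}
  B via B→c: +{c}
  S via S→A: +{a}
  S via S→B c S: +{c}
  S via S→b c: +{b}
  S: {a,b,c}  A: {a}  B: {c}
iter 2:
  B via B→S b: +{a,b}
  S: {a,b,c}  A: {a}  B: {a,b,c}
iter 3: done
  S: {a,b,c}  A: {a}  B: {a,b,c}

FIRST(B) = ["a", "b", "c"]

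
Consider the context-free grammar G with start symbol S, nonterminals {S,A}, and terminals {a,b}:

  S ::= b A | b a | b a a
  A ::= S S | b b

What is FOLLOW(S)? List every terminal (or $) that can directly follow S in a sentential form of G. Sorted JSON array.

FIRST iteration:
round 1:
  A via A→b b: +{b}
  S via S→b A: +{b}
  S: {b}  A: {b}
round 2: (stable)
  S: {b}  A: {b}

FOLLOW iteration:
seed FOLLOW(S) with $
iter 1:
  A→S S: FOLLOW(S) ⊇ FIRST(S) = {b}; new: +{b}
  S→b A: FOLLOW(A) ⊇ FOLLOW(S) ⊇ {$,b}; new: +{$,b}
  FOLLOW[S]={$,b}  FOLLOW[A]={$,b}
iter 2: (no change)
  FOLLOW[S]={$,b}  FOLLOW[A]={$,b}

FOLLOW(S) = ["$", "b"]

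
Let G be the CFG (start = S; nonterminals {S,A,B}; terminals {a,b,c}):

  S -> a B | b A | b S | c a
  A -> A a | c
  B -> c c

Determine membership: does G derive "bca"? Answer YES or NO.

CNF form of G:
  S -> T0 B | T1 T0 | T2 A | T2 S
  A -> A T0 | c
  B -> T1 T1
  T0 -> a
  T1 -> c
  T2 -> b

CYK fill:
  T[0,0] 'b' = {T2}  orig:{}
  T[1,1] 'c' = {A,T1}  orig:{A}
  T[2,2] 'a' = {T0}  orig:{}
  T[0,1] 'bc' = {S}
  T[1,2] 'ca' = {A,S}
  T[0,2] 'bca' = {S}

S ∈ T[0,2] ⇒ YES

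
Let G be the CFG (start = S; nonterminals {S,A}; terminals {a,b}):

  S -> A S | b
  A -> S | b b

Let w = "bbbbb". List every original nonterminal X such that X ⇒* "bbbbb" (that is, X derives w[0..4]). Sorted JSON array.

CNF form of G:
  S -> A S | b
  A -> A S | T0 T0 | b
  T0 -> b

CYK table (by increasing span) (cells [i..j] with 0 ≤ i ≤ j ≤ 4 only):
  T[0,0] 'b' = {A,S,T0}  orig:{A,S}
  T[1,1] 'b' = {A,S,T0}  orig:{A,S}
  T[2,2] 'b' = {A,S,T0}  orig:{A,S}
  T[3,3] 'b' = {A,S,T0}  orig:{A,S}
  T[4,4] 'b' = {A,S,T0}  orig:{A,S}
  T[0,1] 'bb' = {A,S}
  T[1,2] 'bb' = {A,S}
  T[2,3] 'bb' = {A,S}
  T[3,4] 'bb' = {A,S}
  T[0,2] 'bbb' = {A,S}
  T[1,3] 'bbb' = {A,S}
  T[2,4] 'bbb' = {A,S}
  T[0,3] 'bbbb' = {A,S}
  T[1,4] 'bbbb' = {A,S}
  T[0,4] 'bbbbb' = {A,S}

Original NTs in T[0,4] deriving "bbbbb": ["A", "S"]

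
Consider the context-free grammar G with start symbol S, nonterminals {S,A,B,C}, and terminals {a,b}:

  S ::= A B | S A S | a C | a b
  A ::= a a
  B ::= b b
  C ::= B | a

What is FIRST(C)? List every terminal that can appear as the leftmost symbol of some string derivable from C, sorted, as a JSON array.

FIRST iteration:
pass 1:
  A via A→a a: +{a}
  B via B→b b: +{b}
  C via C→B: +{b}
  C via C→a: +{a}
  S via S→A B: +{a}
  FIRST(S)={a}  FIRST(A)={a}  FIRST(B)={b}  FIRST(C)={a,b}
pass 2: done
  FIRST(S)={a}  FIRST(A)={a}  FIRST(B)={b}  FIRST(C)={a,b}

FIRST(C) = ["a", "b"]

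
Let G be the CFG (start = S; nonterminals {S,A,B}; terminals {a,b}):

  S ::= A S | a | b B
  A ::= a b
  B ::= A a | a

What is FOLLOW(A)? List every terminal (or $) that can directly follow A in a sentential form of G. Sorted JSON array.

FIRST iteration:
round 1:
  A via A→a b: +{a}
  B via B→A a: +{a}
  S via S→A S: +{a}
  S via S→b B: +{b}
  S: {a,b}  A: {a}  B: {a}
round 2: done
  S: {a,b}  A: {a}  B: {a}

Compute FOLLOW by fixpoint:
initialize: $ ∈ FOLLOW(S)
round 1:
  B→A a: FOLLOW(A) ⊇ FIRST(a) = {a}; new: +{a}
  S→A S: FOLLOW(A) ⊇ FIRST(S) = {a,b}; new: +{b}
  S→b B: FOLLOW(B) ⊇ FOLLOW(S) ⊇ {$}; new: +{$}
  S: {$}  A: {a,b}  B: {$}
round 2: done
  S: {$}  A: {a,b}  B: {$}

FOLLOW(A) = ["a", "b"]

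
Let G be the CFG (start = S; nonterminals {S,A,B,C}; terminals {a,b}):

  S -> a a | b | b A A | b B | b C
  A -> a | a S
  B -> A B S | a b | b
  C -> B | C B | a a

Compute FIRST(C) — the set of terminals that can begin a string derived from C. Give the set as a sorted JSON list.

FIRST sets, iterate to fixpoint:
iter 1:
  A via A→a: +{a}
  B via B→A B S: +{a}
  B via B→b: +{b}
  C via C→B: +{a,b}
  S via S→a a: +{a}
  S via S→b: +{b}
  FIRST(S)={a,b}  FIRST(A)={a}  FIRST(B)={a,b}  FIRST(C)={a,b}
iter 2: — fixpoint
  FIRST(S)={a,b}  FIRST(A)={a}  FIRST(B)={a,b}  FIRST(C)={a,b}

FIRST(C) = ["a", "b"]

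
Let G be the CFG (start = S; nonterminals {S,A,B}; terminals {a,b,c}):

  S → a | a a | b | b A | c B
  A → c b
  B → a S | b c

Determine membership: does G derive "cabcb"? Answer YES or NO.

CNF form of G:
  S -> T0 B | T1 A | T2 T2 | a | b
  A -> T0 T1
  B -> T1 T0 | T2 S
  T0 -> c
  T1 -> b
  T2 -> a

CYK fill:
  [0..0]={T0}  "c"  orig:{}
  [1..1]={S,T2}  "a"  orig:{S}
  [2..2]={S,T1}  "b"  orig:{S}
  [3..3]={T0}  "c"  orig:{}
  [4..4]={S,T1}  "b"  orig:{S}
  [0..1]=∅  "ca"
  [1..2]={B}  "ab"
  [2..3]={B}  "bc"
  [3..4]={A}  "cb"
  [0..2]={S}  "cab"
  [1..3]=∅  "abc"
  [2..4]={S}  "bcb"
  [0..3]=∅  "cabc"
  [1..4]={B}  "abcb"
  [0..4]={S}  "cabcb"

S ∈ T[0,4] ⇒ YES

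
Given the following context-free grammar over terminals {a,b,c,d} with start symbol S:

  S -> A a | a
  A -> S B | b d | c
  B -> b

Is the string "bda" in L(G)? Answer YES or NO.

Convert to CNF:
  S -> A T2 | a
  A -> S B | T0 T1 | c
  B -> b
  T0 -> b
  T1 -> d
  T2 -> a

Fill CYK table bottom-up:
  T[0,0] 'b' = {B,T0}  orig:{B}
  T[1,1] 'd' = {T1}  orig:{}
  T[2,2] 'a' = {S,T2}  orig:{S}
  T[0,1] 'bd' = {A}
  T[1,2] 'da' = ∅
  T[0,2] 'bda' = {S}

S ∈ T[0,2] ⇒ YES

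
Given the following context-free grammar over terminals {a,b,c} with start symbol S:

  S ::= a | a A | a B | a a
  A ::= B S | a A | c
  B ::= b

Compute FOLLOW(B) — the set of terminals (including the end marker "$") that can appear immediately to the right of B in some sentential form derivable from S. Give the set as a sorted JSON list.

Compute FIRST by fixpoint:
round 1:
  A via A→a A: +{a}
  A via A→c: +{c}
  B via B→b: +{b}
  S via S→a: +{a}
  S: {a}  A: {a,c}  B: {b}
round 2:
  A via A→B S: +{b}
  S: {a}  A: {a,b,c}  B: {b}
round 3: (stable)
  S: {a}  A: {a,b,c}  B: {b}

FOLLOW sets:
initialize: $ ∈ FOLLOW(S)
pass 1:
  A→B S: FOLLOW(B) ⊇ FIRST(S) = {a}; new: +{a}
  S→a A: FOLLOW(A) ⊇ FOLLOW(S) ⊇ {$}; new: +{$}
  S→a B: FOLLOW(B) ⊇ FOLLOW(S) ⊇ {$}; new: +{$}
  S: {$}  A: {$}  B: {$,a}
pass 2: (stable)
  S: {$}  A: {$}  B: {$,a}

FOLLOW(B) = ["$", "a"]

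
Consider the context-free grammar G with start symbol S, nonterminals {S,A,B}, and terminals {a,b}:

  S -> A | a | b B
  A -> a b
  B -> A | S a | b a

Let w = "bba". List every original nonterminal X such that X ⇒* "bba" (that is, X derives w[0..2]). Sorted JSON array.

Convert to CNF:
  S -> T0 T1 | T1 B | a
  A -> T0 T1
  B -> S T0 | T0 T1 | T1 T0
  T0 -> a
  T1 -> b

CYK table (by increasing span) — only the sub-triangle for w[0..2]:
  [0..0]={T1}  "b"  orig:{}
  [1..1]={T1}  "b"  orig:{}
  [2..2]={S,T0}  "a"  orig:{S}
  [0..1]=∅  "bb"
  [1..2]={B}  "ba"
  [0..2]={S}  "bba"

Original NTs in T[0,2] deriving "bba": ["S"]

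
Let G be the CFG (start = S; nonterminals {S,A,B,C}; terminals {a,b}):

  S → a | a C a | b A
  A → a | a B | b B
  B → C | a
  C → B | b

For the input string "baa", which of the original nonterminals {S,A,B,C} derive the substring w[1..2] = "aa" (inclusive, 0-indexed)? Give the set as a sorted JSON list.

CNF form of G:
  S -> T0 X2 | T1 A | a
  A -> T0 B | T1 B | a
  B -> a | b
  C -> a | b
  T0 -> a
  T1 -> b
  X2 -> C T0

CYK fill (cells [i..j] with 1 ≤ i ≤ j ≤ 2 only):
  cell(1,1) a: {A,B,C,S,T0}  orig:{A,B,C,S}
  cell(2,2) a: {A,B,C,S,T0}  orig:{A,B,C,S}
  cell(1,2) aa: {A,X2}  orig:{A}

Original NTs in T[1,2] deriving "aa": ["A"]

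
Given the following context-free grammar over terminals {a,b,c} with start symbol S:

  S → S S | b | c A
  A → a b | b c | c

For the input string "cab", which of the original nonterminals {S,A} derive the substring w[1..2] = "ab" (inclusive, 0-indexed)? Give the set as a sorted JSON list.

Convert to CNF:
  S -> S S | T2 A | b
  A -> T0 T1 | T1 T2 | c
  T0 -> a
  T1 -> b
  T2 -> c

Fill CYK table bottom-up (cells [i..j] with 1 ≤ i ≤ j ≤ 2 only):
  cell(1,1) a: {T0}  orig:{}
  cell(2,2) b: {S,T1}  orig:{S}
  cell(1,2) ab: {A}

Original NTs in T[1,2] deriving "ab": ["A"]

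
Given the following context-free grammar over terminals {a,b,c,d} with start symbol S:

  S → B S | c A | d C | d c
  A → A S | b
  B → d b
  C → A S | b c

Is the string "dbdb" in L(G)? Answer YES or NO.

Convert to CNF:
  S -> B S | T0 C | T0 T2 | T2 A
  A -> A S | b
  B -> T0 T1
  C -> A S | T1 T2
  T0 -> d
  T1 -> b
  T2 -> c

CYK table (by increasing span):
  cell(0,0) d: {T0}  orig:{}
  cell(1,1) b: {A,T1}  orig:{A}
  cell(2,2) d: {T0}  orig:{}
  cell(3,3) b: {A,T1}  orig:{A}
  cell(0,1) db: {B}
  cell(1,2) bd: ∅
  cell(2,3) db: {B}
  cell(0,2) dbd: ∅
  cell(1,3) bdb: ∅
  cell(0,3) dbdb: ∅

S ∉ T[0,3] ⇒ NO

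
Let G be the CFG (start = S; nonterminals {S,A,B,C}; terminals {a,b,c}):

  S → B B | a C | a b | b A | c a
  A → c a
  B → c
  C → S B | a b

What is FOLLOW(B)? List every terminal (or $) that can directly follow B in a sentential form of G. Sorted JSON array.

FIRST sets, iterate to fixpoint:
round 1:
  A via A→c a: +{c}
  B via B→c: +{c}
  C via C→a b: +{a}
  S via S→B B: +{c}
  S via S→a C: +{a}
  S via S→b A: +{b}
  FIRST[S]={a,b,c}  FIRST[A]={c}  FIRST[B]={c}  FIRST[C]={a}
round 2:
  C via C→S B: +{b,c}
  FIRST[S]={a,b,c}  FIRST[A]={c}  FIRST[B]={c}  FIRST[C]={a,b,c}
round 3: (stable)
  FIRST[S]={a,b,c}  FIRST[A]={c}  FIRST[B]={c}  FIRST[C]={a,b,c}

FOLLOW iteration:
initialize: $ ∈ FOLLOW(S)
pass 1:
  C→S B: FOLLOW(S) ⊇ FIRST(B) = {c}; new: +{c}
  S→B B: FOLLOW(B) ⊇ FIRST(B) = {c}; new: +{c}
  S→B B: FOLLOW(B) ⊇ FOLLOW(S) ⊇ {$,c}; new: +{$}
  S→a C: FOLLOW(C) ⊇ FOLLOW(S) ⊇ {$,c}; new: +{$,c}
  S→b A: FOLLOW(A) ⊇ FOLLOW(S) ⊇ {$,c}; new: +{$,c}
  FOLLOW(S)={$,c}  FOLLOW(A)={$,c}  FOLLOW(B)={$,c}  FOLLOW(C)={$,c}
pass 2: (stable)
  FOLLOW(S)={$,c}  FOLLOW(A)={$,c}  FOLLOW(B)={$,c}  FOLLOW(C)={$,c}

FOLLOW(B) = ["$", "c"]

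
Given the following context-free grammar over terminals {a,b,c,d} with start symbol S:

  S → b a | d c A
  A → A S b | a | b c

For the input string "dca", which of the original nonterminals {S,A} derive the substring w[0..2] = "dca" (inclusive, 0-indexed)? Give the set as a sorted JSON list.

CNF form of G:
  S -> T0 T2 | T3 X5
  A -> A X4 | T0 T1 | a
  T0 -> b
  T1 -> c
  T2 -> a
  T3 -> d
  X4 -> S T0
  X5 -> T1 A

Fill CYK table bottom-up, restricted to cells inside w[0..2]:
  T[0,0] 'd' = {T3}  orig:{}
  T[1,1] 'c' = {T1}  orig:{}
  T[2,2] 'a' = {A,T2}  orig:{A}
  T[0,1] 'dc' = ∅
  T[1,2] 'ca' = {X5}  orig:{}
  T[0,2] 'dca' = {S}

Original NTs in T[0,2] deriving "dca": ["S"]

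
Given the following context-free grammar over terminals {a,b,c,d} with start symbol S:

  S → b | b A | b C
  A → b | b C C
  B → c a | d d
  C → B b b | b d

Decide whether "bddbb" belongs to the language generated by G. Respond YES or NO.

Convert to CNF:
  S -> T0 A | T0 C | b
  A -> T0 X4 | b
  B -> T1 T2 | T3 T3
  C -> B X5 | T0 T3
  T0 -> b
  T1 -> c
  T2 -> a
  T3 -> d
  X4 -> C C
  X5 -> T0 T0

CYK table (by increasing span):
  T[0,0] 'b' = {A,S,T0}  orig:{A,S}
  T[1,1] 'd' = {T3}  orig:{}
  T[2,2] 'd' = {T3}  orig:{}
  T[3,3] 'b' = {A,S,T0}  orig:{A,S}
  T[4,4] 'b' = {A,S,T0}  orig:{A,S}
  T[0,1] 'bd' = {C}
  T[1,2] 'dd' = {B}
  T[2,3] 'db' = ∅
  T[3,4] 'bb' = {S,X5}  orig:{S}
  T[0,2] 'bdd' = ∅
  T[1,3] 'ddb' = ∅
  T[2,4] 'dbb' = ∅
  T[0,3] 'bddb' = ∅
  T[1,4] 'ddbb' = {C}
  T[0,4] 'bddbb' = {S}

S ∈ T[0,4] ⇒ YES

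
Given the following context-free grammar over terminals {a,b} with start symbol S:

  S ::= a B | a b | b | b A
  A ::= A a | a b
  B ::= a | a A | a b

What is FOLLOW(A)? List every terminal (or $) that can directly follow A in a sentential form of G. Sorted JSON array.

Compute FIRST by fixpoint:
pass 1:
  A via A→a b: +{a}
  B via B→a: +{a}
  S via S→a B: +{a}
  S via S→b: +{b}
  FIRST[S]={a,b}  FIRST[A]={a}  FIRST[B]={a}
pass 2: (no change)
  FIRST[S]={a,b}  FIRST[A]={a}  FIRST[B]={a}

FOLLOW sets:
initialize: $ ∈ FOLLOW(S)
[1]
  A→A a: FOLLOW(A) ⊇ FIRST(a) = {a}; new: +{a}
  S→a B: FOLLOW(B) ⊇ FOLLOW(S) ⊇ {$}; new: +{$}
  S→b A: FOLLOW(A) ⊇ FOLLOW(S) ⊇ {$}; new: +{$}
  FOLLOW(S)={$}  FOLLOW(A)={$,a}  FOLLOW(B)={$}
[2] done
  FOLLOW(S)={$}  FOLLOW(A)={$,a}  FOLLOW(B)={$}

FOLLOW(A) = ["$", "a"]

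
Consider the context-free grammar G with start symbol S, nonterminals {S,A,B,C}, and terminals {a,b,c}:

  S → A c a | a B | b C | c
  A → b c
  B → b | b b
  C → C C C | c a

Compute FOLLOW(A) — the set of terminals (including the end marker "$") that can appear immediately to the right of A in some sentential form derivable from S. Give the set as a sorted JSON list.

Compute FIRST by fixpoint:
round 1:
  A via A→b c: +{b}
  B via B→b: +{b}
  C via C→c a: +{c}
  S via S→A c a: +{b}
  S via S→a B: +{a}
  S via S→c: +{c}
  FIRST(S)={a,b,c}  FIRST(A)={b}  FIRST(B)={b}  FIRST(C)={c}
round 2: (stable)
  FIRST(S)={a,b,c}  FIRST(A)={b}  FIRST(B)={b}  FIRST(C)={c}

FOLLOW iteration:
seed FOLLOW(S) with $
pass 1:
  C→C C C: FOLLOW(C) ⊇ FIRST(C) = {c}; new: +{c}
  S→A c a: FOLLOW(A) ⊇ FIRST(c) = {c}; new: +{c}
  S→a B: FOLLOW(B) ⊇ FOLLOW(S) ⊇ {$}; new: +{$}
  S→b C: FOLLOW(C) ⊇ FOLLOW(S) ⊇ {$}; new: +{$}
  FOLLOW(S)={$}  FOLLOW(A)={c}  FOLLOW(B)={$}  FOLLOW(C)={$,c}
pass 2: (stable)
  FOLLOW(S)={$}  FOLLOW(A)={c}  FOLLOW(B)={$}  FOLLOW(C)={$,c}

FOLLOW(A) = ["c"]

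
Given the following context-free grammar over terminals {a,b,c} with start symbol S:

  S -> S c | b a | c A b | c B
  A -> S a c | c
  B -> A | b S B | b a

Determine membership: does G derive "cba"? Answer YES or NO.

Convert to CNF:
  S -> S T1 | T1 B | T1 X6 | T2 T0
  A -> S X3 | c
  B -> S X4 | T2 T0 | T2 X5 | c
  T0 -> a
  T1 -> c
  T2 -> b
  X3 -> T0 T1
  X4 -> T0 T1
  X5 -> S B
  X6 -> A T2

CYK fill:
  [0..0]={A,B,T1}  "c"  orig:{A,B}
  [1..1]={T2}  "b"  orig:{}
  [2..2]={T0}  "a"  orig:{}
  [0..1]={X6}  "cb"  orig:{}
  [1..2]={B,S}  "ba"
  [0..2]={S}  "cba"

S ∈ T[0,2] ⇒ YES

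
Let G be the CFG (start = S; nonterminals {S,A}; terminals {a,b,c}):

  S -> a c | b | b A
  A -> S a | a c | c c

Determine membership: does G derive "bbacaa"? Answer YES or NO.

CNF form of G:
  S -> T0 T1 | T2 A | b
  A -> S T0 | T0 T1 | T1 T1
  T0 -> a
  T1 -> c
  T2 -> b

CYK fill:
  [0..0]={S,T2}  "b"  orig:{S}
  [1..1]={S,T2}  "b"  orig:{S}
  [2..2]={T0}  "a"  orig:{}
  [3..3]={T1}  "c"  orig:{}
  [4..4]={T0}  "a"  orig:{}
  [5..5]={T0}  "a"  orig:{}
  [0..1]=∅  "bb"
  [1..2]={A}  "ba"
  [2..3]={A,S}  "ac"
  [3..4]=∅  "ca"
  [4..5]=∅  "aa"
  [0..2]={S}  "bba"
  [1..3]={S}  "bac"
  [2..4]={A}  "aca"
  [3..5]=∅  "caa"
  [0..3]=∅  "bbac"
  [1..4]={A,S}  "baca"
  [2..5]=∅  "acaa"
  [0..4]={S}  "bbaca"
  [1..5]={A}  "bacaa"
  [0..5]={A,S}  "bbacaa"

S ∈ T[0,5] ⇒ YES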